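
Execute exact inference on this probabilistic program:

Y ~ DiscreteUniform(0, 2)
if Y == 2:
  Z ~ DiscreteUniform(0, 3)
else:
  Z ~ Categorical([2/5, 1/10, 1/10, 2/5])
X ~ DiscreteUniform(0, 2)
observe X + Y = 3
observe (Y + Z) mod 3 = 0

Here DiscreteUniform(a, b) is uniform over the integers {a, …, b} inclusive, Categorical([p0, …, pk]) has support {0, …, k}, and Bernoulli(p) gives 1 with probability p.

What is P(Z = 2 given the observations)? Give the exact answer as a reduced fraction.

P(Z = 2 | obs) = 2/7

Enumerate traces; 2 have nonzero weight after conditioning:
  (Y=1, Z=2, X=2) weight 1/90
  (Y=2, Z=1, X=1) weight 1/36
Group by Z:
  weight(Z=1) = 1/36
  weight(Z=2) = 1/90
Total weight = 1/36 + 1/90 = 7/180
P(Z=1 | obs) = 1/36 / 7/180 = 5/7
P(Z=2 | obs) = 1/90 / 7/180 = 2/7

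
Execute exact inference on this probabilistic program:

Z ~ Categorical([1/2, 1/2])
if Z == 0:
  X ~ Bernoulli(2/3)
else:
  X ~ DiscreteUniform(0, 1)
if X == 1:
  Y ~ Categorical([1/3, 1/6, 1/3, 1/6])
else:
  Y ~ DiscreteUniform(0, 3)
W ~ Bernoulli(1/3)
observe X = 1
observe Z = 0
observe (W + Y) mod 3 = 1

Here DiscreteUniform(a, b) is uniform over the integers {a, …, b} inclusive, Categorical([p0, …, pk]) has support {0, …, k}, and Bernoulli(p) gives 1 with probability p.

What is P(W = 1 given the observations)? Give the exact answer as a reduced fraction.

P(W = 1 | obs) = 3/5

Enumerate traces; 3 have nonzero weight after conditioning:
  (Z=0, X=1, Y=0, W=1) weight 1/27
  (Z=0, X=1, Y=1, W=0) weight 1/27
  (Z=0, X=1, Y=3, W=1) weight 1/54
Group by W:
  weight(W=0) = 1/27
  weight(W=1) = 1/18
Total weight = 1/27 + 1/18 = 5/54
P(W=0 | obs) = 1/27 / 5/54 = 2/5
P(W=1 | obs) = 1/18 / 5/54 = 3/5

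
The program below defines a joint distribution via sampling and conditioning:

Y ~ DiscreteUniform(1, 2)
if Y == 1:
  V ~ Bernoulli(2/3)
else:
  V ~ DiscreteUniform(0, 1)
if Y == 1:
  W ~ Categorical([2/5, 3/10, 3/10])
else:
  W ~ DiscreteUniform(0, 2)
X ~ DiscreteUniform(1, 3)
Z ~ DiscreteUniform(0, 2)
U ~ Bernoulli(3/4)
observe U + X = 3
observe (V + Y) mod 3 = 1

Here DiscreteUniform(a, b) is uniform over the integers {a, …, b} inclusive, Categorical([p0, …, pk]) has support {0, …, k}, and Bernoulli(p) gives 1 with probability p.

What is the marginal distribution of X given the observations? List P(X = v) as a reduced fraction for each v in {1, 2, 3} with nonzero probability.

Enumerate traces; 18 have nonzero weight after conditioning:
  (Y=1, V=0, W=0, X=2, Z=0, U=1) weight 1/180
  (Y=1, V=0, W=0, X=2, Z=1, U=1) weight 1/180
  (Y=1, V=0, W=0, X=2, Z=2, U=1) weight 1/180
  (Y=1, V=0, W=0, X=3, Z=0, U=0) weight 1/540
  (Y=1, V=0, W=0, X=3, Z=1, U=0) weight 1/540
  (Y=1, V=0, W=0, X=3, Z=2, U=0) weight 1/540
  (Y=1, V=0, W=1, X=2, Z=0, U=1) weight 1/240
  (Y=1, V=0, W=1, X=2, Z=1, U=1) weight 1/240
  … 10 more
Group by X:
  weight(X=2) = 1/24
  weight(X=3) = 1/72
Total weight = 1/24 + 1/72 = 1/18
P(X=2 | obs) = 1/24 / 1/18 = 3/4
P(X=3 | obs) = 1/72 / 1/18 = 1/4

P(X=2) = 3/4, P(X=3) = 1/4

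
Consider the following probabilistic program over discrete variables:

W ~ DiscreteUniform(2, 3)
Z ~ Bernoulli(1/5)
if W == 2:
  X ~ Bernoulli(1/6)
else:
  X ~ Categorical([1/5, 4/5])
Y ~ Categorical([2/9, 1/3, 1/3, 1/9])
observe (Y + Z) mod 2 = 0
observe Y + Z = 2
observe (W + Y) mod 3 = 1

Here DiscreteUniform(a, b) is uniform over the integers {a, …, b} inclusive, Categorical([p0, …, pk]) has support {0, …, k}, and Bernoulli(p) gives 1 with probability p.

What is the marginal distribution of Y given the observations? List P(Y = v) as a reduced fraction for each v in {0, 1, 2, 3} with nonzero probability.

Enumerate traces; 4 have nonzero weight after conditioning:
  (W=2, Z=0, X=0, Y=2) weight 1/9
  (W=2, Z=0, X=1, Y=2) weight 1/45
  (W=3, Z=1, X=0, Y=1) weight 1/150
  (W=3, Z=1, X=1, Y=1) weight 2/75
Group by Y:
  weight(Y=1) = 1/30
  weight(Y=2) = 2/15
Total weight = 1/30 + 2/15 = 1/6
P(Y=1 | obs) = 1/30 / 1/6 = 1/5
P(Y=2 | obs) = 2/15 / 1/6 = 4/5

P(Y=1) = 1/5, P(Y=2) = 4/5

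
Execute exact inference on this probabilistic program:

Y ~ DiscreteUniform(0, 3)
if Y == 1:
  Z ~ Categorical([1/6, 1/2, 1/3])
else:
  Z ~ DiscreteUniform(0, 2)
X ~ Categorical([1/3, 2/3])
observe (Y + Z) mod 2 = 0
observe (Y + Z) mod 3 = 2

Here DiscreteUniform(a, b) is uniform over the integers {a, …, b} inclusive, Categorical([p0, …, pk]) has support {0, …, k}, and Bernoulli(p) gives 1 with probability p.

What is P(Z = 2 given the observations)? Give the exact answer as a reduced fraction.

P(Z = 2 | obs) = 2/7

Enumerate traces; 6 have nonzero weight after conditioning:
  (Y=0, Z=2, X=0) weight 1/36
  (Y=0, Z=2, X=1) weight 1/18
  (Y=1, Z=1, X=0) weight 1/24
  (Y=1, Z=1, X=1) weight 1/12
  (Y=2, Z=0, X=0) weight 1/36
  (Y=2, Z=0, X=1) weight 1/18
Group by Z:
  weight(Z=0) = 1/12
  weight(Z=1) = 1/8
  weight(Z=2) = 1/12
Total weight = 1/12 + 1/8 + 1/12 = 7/24
P(Z=0 | obs) = 1/12 / 7/24 = 2/7
P(Z=1 | obs) = 1/8 / 7/24 = 3/7
P(Z=2 | obs) = 1/12 / 7/24 = 2/7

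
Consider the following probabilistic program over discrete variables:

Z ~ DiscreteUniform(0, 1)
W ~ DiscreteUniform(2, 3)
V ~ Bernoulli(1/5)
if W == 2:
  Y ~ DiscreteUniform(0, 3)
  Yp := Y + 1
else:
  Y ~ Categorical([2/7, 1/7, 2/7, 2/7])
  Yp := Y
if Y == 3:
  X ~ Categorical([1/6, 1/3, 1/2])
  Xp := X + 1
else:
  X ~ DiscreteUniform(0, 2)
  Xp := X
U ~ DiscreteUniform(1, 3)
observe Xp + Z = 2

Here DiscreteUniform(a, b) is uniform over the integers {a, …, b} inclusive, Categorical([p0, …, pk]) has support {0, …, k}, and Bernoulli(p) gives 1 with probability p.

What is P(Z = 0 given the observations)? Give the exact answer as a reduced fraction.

P(Z = 0 | obs) = 112/209

Enumerate traces; 96 have nonzero weight after conditioning:
  (Z=0, W=2, V=0, Y=0, X=2, U=1) weight 1/180
  (Z=0, W=2, V=0, Y=0, X=2, U=2) weight 1/180
  (Z=0, W=2, V=0, Y=0, X=2, U=3) weight 1/180
  (Z=0, W=2, V=0, Y=1, X=2, U=1) weight 1/180
  (Z=0, W=2, V=0, Y=1, X=2, U=2) weight 1/180
  (Z=0, W=2, V=0, Y=1, X=2, U=3) weight 1/180
  (Z=0, W=2, V=0, Y=2, X=2, U=1) weight 1/180
  (Z=0, W=2, V=0, Y=2, X=2, U=2) weight 1/180
  (Z=1, W=2, V=0, Y=0, X=1, U=1) weight 1/180
  … 87 more
Group by Z:
  weight(Z=0) = 1/6
  weight(Z=1) = 97/672
Total weight = 1/6 + 97/672 = 209/672
P(Z=0 | obs) = 1/6 / 209/672 = 112/209
P(Z=1 | obs) = 97/672 / 209/672 = 97/209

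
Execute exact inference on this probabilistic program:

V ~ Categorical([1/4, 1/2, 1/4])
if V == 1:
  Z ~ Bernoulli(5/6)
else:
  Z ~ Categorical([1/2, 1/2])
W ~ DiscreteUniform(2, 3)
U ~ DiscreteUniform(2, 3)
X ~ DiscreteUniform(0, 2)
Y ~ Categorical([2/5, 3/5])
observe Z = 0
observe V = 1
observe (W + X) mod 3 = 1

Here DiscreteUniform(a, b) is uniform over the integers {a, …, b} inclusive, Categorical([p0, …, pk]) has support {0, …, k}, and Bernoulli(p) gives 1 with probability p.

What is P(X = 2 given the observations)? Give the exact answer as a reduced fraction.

P(X = 2 | obs) = 1/2

Enumerate traces; 8 have nonzero weight after conditioning:
  (V=1, Z=0, W=2, U=2, X=2, Y=0) weight 1/360
  (V=1, Z=0, W=2, U=2, X=2, Y=1) weight 1/240
  (V=1, Z=0, W=2, U=3, X=2, Y=0) weight 1/360
  (V=1, Z=0, W=2, U=3, X=2, Y=1) weight 1/240
  (V=1, Z=0, W=3, U=2, X=1, Y=0) weight 1/360
  (V=1, Z=0, W=3, U=2, X=1, Y=1) weight 1/240
  (V=1, Z=0, W=3, U=3, X=1, Y=0) weight 1/360
  (V=1, Z=0, W=3, U=3, X=1, Y=1) weight 1/240
Group by X:
  weight(X=1) = 1/72
  weight(X=2) = 1/72
Total weight = 1/72 + 1/72 = 1/36
P(X=1 | obs) = 1/72 / 1/36 = 1/2
P(X=2 | obs) = 1/72 / 1/36 = 1/2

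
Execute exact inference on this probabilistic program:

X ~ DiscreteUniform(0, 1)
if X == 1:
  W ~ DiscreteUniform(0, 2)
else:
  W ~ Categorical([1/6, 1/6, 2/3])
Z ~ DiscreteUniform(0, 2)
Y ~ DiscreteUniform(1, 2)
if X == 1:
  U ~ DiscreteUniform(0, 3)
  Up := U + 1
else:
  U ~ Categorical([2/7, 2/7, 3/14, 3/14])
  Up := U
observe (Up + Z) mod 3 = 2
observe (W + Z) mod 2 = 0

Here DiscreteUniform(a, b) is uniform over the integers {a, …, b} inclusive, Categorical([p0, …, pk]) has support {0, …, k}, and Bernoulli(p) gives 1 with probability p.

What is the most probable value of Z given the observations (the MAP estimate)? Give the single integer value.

argmax_v P(Z = v | obs) = 2

Enumerate traces; 26 have nonzero weight after conditioning:
  (X=0, W=0, Z=0, Y=1, U=2) weight 1/336
  (X=0, W=0, Z=0, Y=2, U=2) weight 1/336
  (X=0, W=0, Z=2, Y=1, U=0) weight 1/252
  (X=0, W=0, Z=2, Y=1, U=3) weight 1/336
  (X=0, W=0, Z=2, Y=2, U=0) weight 1/252
  (X=0, W=0, Z=2, Y=2, U=3) weight 1/336
  (X=0, W=1, Z=1, Y=1, U=1) weight 1/252
  (X=0, W=1, Z=1, Y=2, U=1) weight 1/252
  … 18 more
Group by Z:
  weight(Z=0) = 29/504
  weight(Z=1) = 1/28
  weight(Z=2) = 7/72
Total weight = 29/504 + 1/28 + 7/72 = 4/21
P(Z=0 | obs) = 29/504 / 4/21 = 29/96
P(Z=1 | obs) = 1/28 / 4/21 = 3/16
P(Z=2 | obs) = 7/72 / 4/21 = 49/96
argmax = 2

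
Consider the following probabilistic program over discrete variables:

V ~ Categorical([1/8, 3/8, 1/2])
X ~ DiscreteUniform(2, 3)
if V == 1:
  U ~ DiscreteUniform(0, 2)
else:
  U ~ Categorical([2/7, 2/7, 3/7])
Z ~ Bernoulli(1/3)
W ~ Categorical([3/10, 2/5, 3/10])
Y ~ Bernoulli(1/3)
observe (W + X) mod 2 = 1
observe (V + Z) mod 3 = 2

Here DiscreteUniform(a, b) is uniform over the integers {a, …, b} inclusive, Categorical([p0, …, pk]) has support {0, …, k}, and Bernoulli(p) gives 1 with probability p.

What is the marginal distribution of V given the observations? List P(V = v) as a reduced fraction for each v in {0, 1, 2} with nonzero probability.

Enumerate traces; 36 have nonzero weight after conditioning:
  (V=1, X=2, U=0, Z=1, W=1, Y=0) weight 1/180
  (V=1, X=2, U=0, Z=1, W=1, Y=1) weight 1/360
  (V=1, X=2, U=1, Z=1, W=1, Y=0) weight 1/180
  (V=1, X=2, U=1, Z=1, W=1, Y=1) weight 1/360
  (V=1, X=2, U=2, Z=1, W=1, Y=0) weight 1/180
  (V=1, X=2, U=2, Z=1, W=1, Y=1) weight 1/360
  (V=1, X=3, U=0, Z=1, W=0, Y=0) weight 1/240
  (V=1, X=3, U=0, Z=1, W=0, Y=1) weight 1/480
  (V=2, X=2, U=0, Z=0, W=1, Y=0) weight 4/315
  … 27 more
Group by V:
  weight(V=1) = 1/16
  weight(V=2) = 1/6
Total weight = 1/16 + 1/6 = 11/48
P(V=1 | obs) = 1/16 / 11/48 = 3/11
P(V=2 | obs) = 1/6 / 11/48 = 8/11

P(V=1) = 3/11, P(V=2) = 8/11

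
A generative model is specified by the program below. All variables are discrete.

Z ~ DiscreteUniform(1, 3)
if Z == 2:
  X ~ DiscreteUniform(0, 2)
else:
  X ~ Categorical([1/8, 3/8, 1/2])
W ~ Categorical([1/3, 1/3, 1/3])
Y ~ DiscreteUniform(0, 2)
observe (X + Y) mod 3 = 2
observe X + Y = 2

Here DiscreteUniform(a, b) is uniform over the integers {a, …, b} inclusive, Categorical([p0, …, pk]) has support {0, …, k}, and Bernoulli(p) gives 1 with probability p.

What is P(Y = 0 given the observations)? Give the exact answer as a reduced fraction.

Enumerate traces; 27 have nonzero weight after conditioning:
  (Z=1, X=0, W=0, Y=2) weight 1/216
  (Z=1, X=0, W=1, Y=2) weight 1/216
  (Z=1, X=0, W=2, Y=2) weight 1/216
  (Z=1, X=1, W=0, Y=1) weight 1/72
  (Z=1, X=1, W=1, Y=1) weight 1/72
  (Z=1, X=1, W=2, Y=1) weight 1/72
  (Z=1, X=2, W=0, Y=0) weight 1/54
  (Z=1, X=2, W=1, Y=0) weight 1/54
  … 19 more
Group by Y:
  weight(Y=0) = 4/27
  weight(Y=1) = 13/108
  weight(Y=2) = 7/108
Total weight = 4/27 + 13/108 + 7/108 = 1/3
P(Y=0 | obs) = 4/27 / 1/3 = 4/9
P(Y=1 | obs) = 13/108 / 1/3 = 13/36
P(Y=2 | obs) = 7/108 / 1/3 = 7/36

P(Y = 0 | obs) = 4/9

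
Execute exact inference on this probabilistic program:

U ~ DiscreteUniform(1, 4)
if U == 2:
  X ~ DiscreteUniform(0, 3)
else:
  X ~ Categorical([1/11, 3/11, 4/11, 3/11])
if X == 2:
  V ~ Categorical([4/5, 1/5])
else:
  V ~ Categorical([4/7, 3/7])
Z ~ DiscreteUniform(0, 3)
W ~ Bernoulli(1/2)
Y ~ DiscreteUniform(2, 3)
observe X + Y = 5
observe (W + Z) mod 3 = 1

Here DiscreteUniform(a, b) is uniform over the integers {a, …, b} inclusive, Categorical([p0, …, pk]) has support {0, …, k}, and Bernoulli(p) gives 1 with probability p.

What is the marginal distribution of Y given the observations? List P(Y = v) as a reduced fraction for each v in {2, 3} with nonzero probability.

Enumerate traces; 48 have nonzero weight after conditioning:
  (U=1, X=2, V=0, Z=0, W=1, Y=3) weight 1/220
  (U=1, X=2, V=0, Z=1, W=0, Y=3) weight 1/220
  (U=1, X=2, V=0, Z=3, W=1, Y=3) weight 1/220
  (U=1, X=2, V=1, Z=0, W=1, Y=3) weight 1/880
  (U=1, X=2, V=1, Z=1, W=0, Y=3) weight 1/880
  (U=1, X=2, V=1, Z=3, W=1, Y=3) weight 1/880
  (U=1, X=3, V=0, Z=0, W=1, Y=2) weight 3/1232
  (U=1, X=3, V=0, Z=1, W=0, Y=2) weight 3/1232
  … 40 more
Group by Y:
  weight(Y=2) = 141/2816
  weight(Y=3) = 177/2816
Total weight = 141/2816 + 177/2816 = 159/1408
P(Y=2 | obs) = 141/2816 / 159/1408 = 47/106
P(Y=3 | obs) = 177/2816 / 159/1408 = 59/106

P(Y=2) = 47/106, P(Y=3) = 59/106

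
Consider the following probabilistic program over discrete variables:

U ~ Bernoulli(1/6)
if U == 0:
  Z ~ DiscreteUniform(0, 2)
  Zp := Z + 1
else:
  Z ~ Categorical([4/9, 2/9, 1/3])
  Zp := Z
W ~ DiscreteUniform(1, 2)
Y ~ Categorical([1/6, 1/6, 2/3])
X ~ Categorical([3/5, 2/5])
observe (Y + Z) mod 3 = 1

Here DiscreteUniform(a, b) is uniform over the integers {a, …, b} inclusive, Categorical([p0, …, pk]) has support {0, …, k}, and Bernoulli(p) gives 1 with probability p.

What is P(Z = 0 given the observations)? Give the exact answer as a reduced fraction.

P(Z = 0 | obs) = 19/108

Enumerate traces; 24 have nonzero weight after conditioning:
  (U=0, Z=0, W=1, Y=1, X=0) weight 1/72
  (U=0, Z=0, W=1, Y=1, X=1) weight 1/108
  (U=0, Z=0, W=2, Y=1, X=0) weight 1/72
  (U=0, Z=0, W=2, Y=1, X=1) weight 1/108
  (U=0, Z=1, W=1, Y=0, X=0) weight 1/72
  (U=0, Z=1, W=1, Y=0, X=1) weight 1/108
  (U=0, Z=1, W=2, Y=0, X=0) weight 1/72
  (U=0, Z=1, W=2, Y=0, X=1) weight 1/108
  (U=0, Z=2, W=1, Y=2, X=0) weight 1/18
  … 15 more
Group by Z:
  weight(Z=0) = 19/324
  weight(Z=1) = 17/324
  weight(Z=2) = 2/9
Total weight = 19/324 + 17/324 + 2/9 = 1/3
P(Z=0 | obs) = 19/324 / 1/3 = 19/108
P(Z=1 | obs) = 17/324 / 1/3 = 17/108
P(Z=2 | obs) = 2/9 / 1/3 = 2/3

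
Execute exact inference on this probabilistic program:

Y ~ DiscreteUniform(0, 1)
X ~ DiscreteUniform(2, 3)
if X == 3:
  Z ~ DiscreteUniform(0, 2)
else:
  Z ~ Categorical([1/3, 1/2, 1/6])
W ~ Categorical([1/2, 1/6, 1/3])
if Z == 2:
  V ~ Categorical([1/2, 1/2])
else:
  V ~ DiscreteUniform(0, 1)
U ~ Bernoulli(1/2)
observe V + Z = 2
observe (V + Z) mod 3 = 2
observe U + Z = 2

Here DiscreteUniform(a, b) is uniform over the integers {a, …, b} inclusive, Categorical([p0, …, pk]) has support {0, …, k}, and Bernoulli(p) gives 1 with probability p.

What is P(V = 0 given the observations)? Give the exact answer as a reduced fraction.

Enumerate traces; 24 have nonzero weight after conditioning:
  (Y=0, X=2, Z=1, W=0, V=1, U=1) weight 1/64
  (Y=0, X=2, Z=1, W=1, V=1, U=1) weight 1/192
  (Y=0, X=2, Z=1, W=2, V=1, U=1) weight 1/96
  (Y=0, X=2, Z=2, W=0, V=0, U=0) weight 1/192
  (Y=0, X=2, Z=2, W=1, V=0, U=0) weight 1/576
  (Y=0, X=2, Z=2, W=2, V=0, U=0) weight 1/288
  (Y=0, X=3, Z=1, W=0, V=1, U=1) weight 1/96
  (Y=0, X=3, Z=1, W=1, V=1, U=1) weight 1/288
  … 16 more
Group by V:
  weight(V=0) = 1/16
  weight(V=1) = 5/48
Total weight = 1/16 + 5/48 = 1/6
P(V=0 | obs) = 1/16 / 1/6 = 3/8
P(V=1 | obs) = 5/48 / 1/6 = 5/8

P(V = 0 | obs) = 3/8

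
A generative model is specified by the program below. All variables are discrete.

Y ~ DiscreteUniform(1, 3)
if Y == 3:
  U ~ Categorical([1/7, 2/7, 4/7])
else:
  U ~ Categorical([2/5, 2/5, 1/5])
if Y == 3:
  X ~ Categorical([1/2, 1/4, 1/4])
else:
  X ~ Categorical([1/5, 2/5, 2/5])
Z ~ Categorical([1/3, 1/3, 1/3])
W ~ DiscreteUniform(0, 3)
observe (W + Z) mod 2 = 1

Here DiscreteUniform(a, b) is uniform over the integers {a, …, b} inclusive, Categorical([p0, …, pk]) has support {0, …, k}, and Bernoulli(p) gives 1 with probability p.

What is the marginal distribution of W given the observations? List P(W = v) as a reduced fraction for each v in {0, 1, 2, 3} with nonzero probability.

P(W=0) = 1/6, P(W=1) = 1/3, P(W=2) = 1/6, P(W=3) = 1/3

Enumerate traces; 162 have nonzero weight after conditioning:
  (Y=1, U=0, X=0, Z=0, W=1) weight 1/450
  (Y=1, U=0, X=0, Z=0, W=3) weight 1/450
  (Y=1, U=0, X=0, Z=1, W=0) weight 1/450
  (Y=1, U=0, X=0, Z=1, W=2) weight 1/450
  (Y=1, U=0, X=0, Z=2, W=1) weight 1/450
  (Y=1, U=0, X=0, Z=2, W=3) weight 1/450
  (Y=1, U=0, X=1, Z=0, W=1) weight 1/225
  (Y=1, U=0, X=1, Z=0, W=3) weight 1/225
  … 154 more
Group by W:
  weight(W=0) = 1/12
  weight(W=1) = 1/6
  weight(W=2) = 1/12
  weight(W=3) = 1/6
Total weight = 1/12 + 1/6 + 1/12 + 1/6 = 1/2
P(W=0 | obs) = 1/12 / 1/2 = 1/6
P(W=1 | obs) = 1/6 / 1/2 = 1/3
P(W=2 | obs) = 1/12 / 1/2 = 1/6
P(W=3 | obs) = 1/6 / 1/2 = 1/3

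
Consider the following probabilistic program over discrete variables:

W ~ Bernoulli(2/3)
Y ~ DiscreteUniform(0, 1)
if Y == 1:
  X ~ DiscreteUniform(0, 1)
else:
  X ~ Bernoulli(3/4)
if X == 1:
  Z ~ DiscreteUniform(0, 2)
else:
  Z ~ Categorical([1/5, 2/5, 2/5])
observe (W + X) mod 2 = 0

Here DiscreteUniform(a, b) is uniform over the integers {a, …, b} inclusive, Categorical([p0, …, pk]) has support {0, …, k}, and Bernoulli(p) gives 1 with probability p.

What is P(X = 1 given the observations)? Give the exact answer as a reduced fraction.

Enumerate traces; 12 have nonzero weight after conditioning:
  (W=0, Y=0, X=0, Z=0) weight 1/120
  (W=0, Y=0, X=0, Z=1) weight 1/60
  (W=0, Y=0, X=0, Z=2) weight 1/60
  (W=0, Y=1, X=0, Z=0) weight 1/60
  (W=0, Y=1, X=0, Z=1) weight 1/30
  (W=0, Y=1, X=0, Z=2) weight 1/30
  (W=1, Y=0, X=1, Z=0) weight 1/12
  (W=1, Y=0, X=1, Z=1) weight 1/12
  … 4 more
Group by X:
  weight(X=0) = 1/8
  weight(X=1) = 5/12
Total weight = 1/8 + 5/12 = 13/24
P(X=0 | obs) = 1/8 / 13/24 = 3/13
P(X=1 | obs) = 5/12 / 13/24 = 10/13

P(X = 1 | obs) = 10/13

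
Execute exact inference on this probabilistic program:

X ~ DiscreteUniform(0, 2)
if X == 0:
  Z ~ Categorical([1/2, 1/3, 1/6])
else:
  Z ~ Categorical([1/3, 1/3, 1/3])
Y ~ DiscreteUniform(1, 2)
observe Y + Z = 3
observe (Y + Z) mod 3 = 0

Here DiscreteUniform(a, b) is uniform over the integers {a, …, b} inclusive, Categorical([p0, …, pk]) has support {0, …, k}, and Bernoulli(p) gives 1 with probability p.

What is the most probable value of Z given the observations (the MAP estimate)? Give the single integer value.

Enumerate traces; 6 have nonzero weight after conditioning:
  (X=0, Z=1, Y=2) weight 1/18
  (X=0, Z=2, Y=1) weight 1/36
  (X=1, Z=1, Y=2) weight 1/18
  (X=1, Z=2, Y=1) weight 1/18
  (X=2, Z=1, Y=2) weight 1/18
  (X=2, Z=2, Y=1) weight 1/18
Group by Z:
  weight(Z=1) = 1/6
  weight(Z=2) = 5/36
Total weight = 1/6 + 5/36 = 11/36
P(Z=1 | obs) = 1/6 / 11/36 = 6/11
P(Z=2 | obs) = 5/36 / 11/36 = 5/11
argmax = 1

argmax_v P(Z = v | obs) = 1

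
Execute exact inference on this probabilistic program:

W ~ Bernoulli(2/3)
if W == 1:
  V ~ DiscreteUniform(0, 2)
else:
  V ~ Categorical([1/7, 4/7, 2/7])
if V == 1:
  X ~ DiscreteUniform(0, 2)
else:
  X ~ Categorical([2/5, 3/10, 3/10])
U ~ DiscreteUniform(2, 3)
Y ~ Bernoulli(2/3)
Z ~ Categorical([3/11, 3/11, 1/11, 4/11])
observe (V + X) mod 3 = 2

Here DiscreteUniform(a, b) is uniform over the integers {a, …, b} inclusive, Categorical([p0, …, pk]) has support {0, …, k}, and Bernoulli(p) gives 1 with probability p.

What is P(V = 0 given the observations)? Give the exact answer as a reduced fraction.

P(V = 0 | obs) = 153/653

Enumerate traces; 96 have nonzero weight after conditioning:
  (W=0, V=0, X=2, U=2, Y=0, Z=0) weight 1/1540
  (W=0, V=0, X=2, U=2, Y=0, Z=1) weight 1/1540
  (W=0, V=0, X=2, U=2, Y=0, Z=2) weight 1/4620
  (W=0, V=0, X=2, U=2, Y=0, Z=3) weight 1/1155
  (W=0, V=0, X=2, U=2, Y=1, Z=0) weight 1/770
  (W=0, V=0, X=2, U=2, Y=1, Z=1) weight 1/770
  (W=0, V=0, X=2, U=2, Y=1, Z=2) weight 1/2310
  (W=0, V=0, X=2, U=2, Y=1, Z=3) weight 2/1155
  (W=0, V=1, X=1, U=2, Y=0, Z=0) weight 2/693
  (W=0, V=2, X=0, U=2, Y=0, Z=0) weight 2/1155
  … 86 more
Group by V:
  weight(V=0) = 17/210
  weight(V=1) = 26/189
  weight(V=2) = 8/63
Total weight = 17/210 + 26/189 + 8/63 = 653/1890
P(V=0 | obs) = 17/210 / 653/1890 = 153/653
P(V=1 | obs) = 26/189 / 653/1890 = 260/653
P(V=2 | obs) = 8/63 / 653/1890 = 240/653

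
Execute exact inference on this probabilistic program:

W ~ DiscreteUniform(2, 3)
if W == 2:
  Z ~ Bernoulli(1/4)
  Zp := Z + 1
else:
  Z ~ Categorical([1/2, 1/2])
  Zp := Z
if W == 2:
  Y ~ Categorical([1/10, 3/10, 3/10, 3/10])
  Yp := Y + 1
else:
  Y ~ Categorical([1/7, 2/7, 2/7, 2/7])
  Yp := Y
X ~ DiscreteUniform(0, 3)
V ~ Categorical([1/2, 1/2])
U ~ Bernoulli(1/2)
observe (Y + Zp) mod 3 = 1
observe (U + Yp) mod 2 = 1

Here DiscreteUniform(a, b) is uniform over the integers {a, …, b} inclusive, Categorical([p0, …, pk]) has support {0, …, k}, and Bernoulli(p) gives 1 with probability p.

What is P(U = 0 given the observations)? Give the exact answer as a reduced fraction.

Enumerate traces; 48 have nonzero weight after conditioning:
  (W=2, Z=0, Y=0, X=0, V=0, U=0) weight 3/1280
  (W=2, Z=0, Y=0, X=0, V=1, U=0) weight 3/1280
  (W=2, Z=0, Y=0, X=1, V=0, U=0) weight 3/1280
  (W=2, Z=0, Y=0, X=1, V=1, U=0) weight 3/1280
  (W=2, Z=0, Y=0, X=2, V=0, U=0) weight 3/1280
  (W=2, Z=0, Y=0, X=2, V=1, U=0) weight 3/1280
  (W=2, Z=0, Y=0, X=3, V=0, U=0) weight 3/1280
  (W=2, Z=0, Y=0, X=3, V=1, U=0) weight 3/1280
  (W=2, Z=0, Y=3, X=0, V=0, U=1) weight 9/1280
  … 39 more
Group by U:
  weight(U=0) = 61/560
  weight(U=1) = 83/1120
Total weight = 61/560 + 83/1120 = 41/224
P(U=0 | obs) = 61/560 / 41/224 = 122/205
P(U=1 | obs) = 83/1120 / 41/224 = 83/205

P(U = 0 | obs) = 122/205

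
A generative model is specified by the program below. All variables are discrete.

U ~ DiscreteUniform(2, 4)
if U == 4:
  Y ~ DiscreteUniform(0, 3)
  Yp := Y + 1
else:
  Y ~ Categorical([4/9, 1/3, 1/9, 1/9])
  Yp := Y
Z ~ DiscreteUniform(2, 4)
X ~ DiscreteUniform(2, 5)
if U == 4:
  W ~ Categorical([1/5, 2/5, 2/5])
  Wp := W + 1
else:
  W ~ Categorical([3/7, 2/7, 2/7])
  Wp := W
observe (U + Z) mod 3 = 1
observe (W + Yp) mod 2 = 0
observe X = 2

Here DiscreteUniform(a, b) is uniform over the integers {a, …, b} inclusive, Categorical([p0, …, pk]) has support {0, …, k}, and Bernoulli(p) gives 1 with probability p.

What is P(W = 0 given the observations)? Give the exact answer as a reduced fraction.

P(W = 0 | obs) = 121/325

Enumerate traces; 18 have nonzero weight after conditioning:
  (U=2, Y=0, Z=2, X=2, W=0) weight 1/189
  (U=2, Y=0, Z=2, X=2, W=2) weight 2/567
  (U=2, Y=1, Z=2, X=2, W=1) weight 1/378
  (U=2, Y=2, Z=2, X=2, W=0) weight 1/756
  (U=2, Y=2, Z=2, X=2, W=2) weight 1/1134
  (U=2, Y=3, Z=2, X=2, W=1) weight 1/1134
  (U=3, Y=0, Z=4, X=2, W=0) weight 1/189
  (U=3, Y=0, Z=4, X=2, W=2) weight 2/567
  … 10 more
Group by W:
  weight(W=0) = 121/7560
  weight(W=1) = 143/11340
  weight(W=2) = 163/11340
Total weight = 121/7560 + 143/11340 + 163/11340 = 65/1512
P(W=0 | obs) = 121/7560 / 65/1512 = 121/325
P(W=1 | obs) = 143/11340 / 65/1512 = 22/75
P(W=2 | obs) = 163/11340 / 65/1512 = 326/975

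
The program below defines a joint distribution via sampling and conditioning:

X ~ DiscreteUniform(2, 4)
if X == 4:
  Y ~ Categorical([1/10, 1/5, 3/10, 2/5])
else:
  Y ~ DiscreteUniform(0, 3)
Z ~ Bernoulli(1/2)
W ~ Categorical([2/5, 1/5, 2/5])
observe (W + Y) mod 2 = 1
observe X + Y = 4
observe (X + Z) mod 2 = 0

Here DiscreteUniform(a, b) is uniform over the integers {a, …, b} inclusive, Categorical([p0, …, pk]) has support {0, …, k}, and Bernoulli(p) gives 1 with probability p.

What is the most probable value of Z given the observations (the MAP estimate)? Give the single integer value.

Enumerate traces; 4 have nonzero weight after conditioning:
  (X=2, Y=2, Z=0, W=1) weight 1/120
  (X=3, Y=1, Z=1, W=0) weight 1/60
  (X=3, Y=1, Z=1, W=2) weight 1/60
  (X=4, Y=0, Z=0, W=1) weight 1/300
Group by Z:
  weight(Z=0) = 7/600
  weight(Z=1) = 1/30
Total weight = 7/600 + 1/30 = 9/200
P(Z=0 | obs) = 7/600 / 9/200 = 7/27
P(Z=1 | obs) = 1/30 / 9/200 = 20/27
argmax = 1

argmax_v P(Z = v | obs) = 1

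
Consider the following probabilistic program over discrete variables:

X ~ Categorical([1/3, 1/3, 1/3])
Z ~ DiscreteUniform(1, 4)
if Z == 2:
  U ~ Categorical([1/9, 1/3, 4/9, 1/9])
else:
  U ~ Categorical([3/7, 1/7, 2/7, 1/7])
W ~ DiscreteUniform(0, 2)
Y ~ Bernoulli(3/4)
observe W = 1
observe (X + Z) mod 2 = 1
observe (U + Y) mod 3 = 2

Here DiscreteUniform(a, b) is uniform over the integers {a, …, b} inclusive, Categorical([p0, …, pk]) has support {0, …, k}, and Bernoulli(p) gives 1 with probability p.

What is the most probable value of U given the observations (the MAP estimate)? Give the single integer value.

argmax_v P(U = v | obs) = 1

Enumerate traces; 12 have nonzero weight after conditioning:
  (X=0, Z=1, U=1, W=1, Y=1) weight 1/336
  (X=0, Z=1, U=2, W=1, Y=0) weight 1/504
  (X=0, Z=3, U=1, W=1, Y=1) weight 1/336
  (X=0, Z=3, U=2, W=1, Y=0) weight 1/504
  (X=1, Z=2, U=1, W=1, Y=1) weight 1/144
  (X=1, Z=2, U=2, W=1, Y=0) weight 1/324
  (X=1, Z=4, U=1, W=1, Y=1) weight 1/336
  (X=1, Z=4, U=2, W=1, Y=0) weight 1/504
  … 4 more
Group by U:
  weight(U=1) = 11/504
  weight(U=2) = 59/4536
Total weight = 11/504 + 59/4536 = 79/2268
P(U=1 | obs) = 11/504 / 79/2268 = 99/158
P(U=2 | obs) = 59/4536 / 79/2268 = 59/158
argmax = 1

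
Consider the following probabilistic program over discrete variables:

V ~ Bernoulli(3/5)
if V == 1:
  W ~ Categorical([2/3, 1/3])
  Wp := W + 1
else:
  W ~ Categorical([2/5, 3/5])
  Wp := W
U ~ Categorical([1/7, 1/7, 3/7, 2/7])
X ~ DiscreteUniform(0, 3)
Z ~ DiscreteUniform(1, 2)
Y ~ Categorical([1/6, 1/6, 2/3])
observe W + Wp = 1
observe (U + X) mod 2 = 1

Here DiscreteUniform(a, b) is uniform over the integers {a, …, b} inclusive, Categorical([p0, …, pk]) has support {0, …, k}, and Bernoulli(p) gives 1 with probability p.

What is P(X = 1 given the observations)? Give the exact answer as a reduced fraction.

P(X = 1 | obs) = 2/7

Enumerate traces; 48 have nonzero weight after conditioning:
  (V=1, W=0, U=0, X=1, Z=1, Y=0) weight 1/840
  (V=1, W=0, U=0, X=1, Z=1, Y=1) weight 1/840
  (V=1, W=0, U=0, X=1, Z=1, Y=2) weight 1/210
  (V=1, W=0, U=0, X=1, Z=2, Y=0) weight 1/840
  (V=1, W=0, U=0, X=1, Z=2, Y=1) weight 1/840
  (V=1, W=0, U=0, X=1, Z=2, Y=2) weight 1/210
  (V=1, W=0, U=0, X=3, Z=1, Y=0) weight 1/840
  (V=1, W=0, U=0, X=3, Z=1, Y=1) weight 1/840
  (V=1, W=0, U=1, X=0, Z=1, Y=0) weight 1/840
  (V=1, W=0, U=1, X=2, Z=1, Y=0) weight 1/840
  … 38 more
Group by X:
  weight(X=0) = 3/70
  weight(X=1) = 2/35
  weight(X=2) = 3/70
  weight(X=3) = 2/35
Total weight = 3/70 + 2/35 + 3/70 + 2/35 = 1/5
P(X=0 | obs) = 3/70 / 1/5 = 3/14
P(X=1 | obs) = 2/35 / 1/5 = 2/7
P(X=2 | obs) = 3/70 / 1/5 = 3/14
P(X=3 | obs) = 2/35 / 1/5 = 2/7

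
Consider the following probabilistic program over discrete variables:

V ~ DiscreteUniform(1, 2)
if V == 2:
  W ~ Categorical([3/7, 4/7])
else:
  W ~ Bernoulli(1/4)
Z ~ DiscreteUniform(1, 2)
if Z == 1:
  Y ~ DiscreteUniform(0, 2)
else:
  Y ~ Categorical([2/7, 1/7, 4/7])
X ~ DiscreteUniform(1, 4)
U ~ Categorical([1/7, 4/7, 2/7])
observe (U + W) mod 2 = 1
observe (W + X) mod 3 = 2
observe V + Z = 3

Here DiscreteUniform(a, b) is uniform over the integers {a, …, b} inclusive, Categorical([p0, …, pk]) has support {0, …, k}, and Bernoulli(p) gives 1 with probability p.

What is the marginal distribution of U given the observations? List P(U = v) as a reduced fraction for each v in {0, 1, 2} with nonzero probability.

P(U=0) = 23/135, P(U=1) = 22/45, P(U=2) = 46/135

Enumerate traces; 30 have nonzero weight after conditioning:
  (V=1, W=0, Z=2, Y=0, X=2, U=1) weight 3/392
  (V=1, W=0, Z=2, Y=1, X=2, U=1) weight 3/784
  (V=1, W=0, Z=2, Y=2, X=2, U=1) weight 3/196
  (V=1, W=1, Z=2, Y=0, X=1, U=0) weight 1/1568
  (V=1, W=1, Z=2, Y=0, X=1, U=2) weight 1/784
  (V=1, W=1, Z=2, Y=0, X=4, U=0) weight 1/1568
  (V=1, W=1, Z=2, Y=0, X=4, U=2) weight 1/784
  (V=1, W=1, Z=2, Y=1, X=1, U=0) weight 1/3136
  … 22 more
Group by U:
  weight(U=0) = 23/1568
  weight(U=1) = 33/784
  weight(U=2) = 23/784
Total weight = 23/1568 + 33/784 + 23/784 = 135/1568
P(U=0 | obs) = 23/1568 / 135/1568 = 23/135
P(U=1 | obs) = 33/784 / 135/1568 = 22/45
P(U=2 | obs) = 23/784 / 135/1568 = 46/135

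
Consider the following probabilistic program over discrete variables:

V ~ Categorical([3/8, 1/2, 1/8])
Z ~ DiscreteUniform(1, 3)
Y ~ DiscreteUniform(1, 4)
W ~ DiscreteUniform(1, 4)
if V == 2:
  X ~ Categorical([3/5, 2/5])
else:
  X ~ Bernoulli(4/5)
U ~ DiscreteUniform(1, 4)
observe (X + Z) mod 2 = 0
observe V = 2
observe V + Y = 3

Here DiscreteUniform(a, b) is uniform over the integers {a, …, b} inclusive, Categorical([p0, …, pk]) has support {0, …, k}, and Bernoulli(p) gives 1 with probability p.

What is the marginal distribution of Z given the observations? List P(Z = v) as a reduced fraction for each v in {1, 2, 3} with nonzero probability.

Enumerate traces; 48 have nonzero weight after conditioning:
  (V=2, Z=1, Y=1, W=1, X=1, U=1) weight 1/3840
  (V=2, Z=1, Y=1, W=1, X=1, U=2) weight 1/3840
  (V=2, Z=1, Y=1, W=1, X=1, U=3) weight 1/3840
  (V=2, Z=1, Y=1, W=1, X=1, U=4) weight 1/3840
  (V=2, Z=1, Y=1, W=2, X=1, U=1) weight 1/3840
  (V=2, Z=1, Y=1, W=2, X=1, U=2) weight 1/3840
  (V=2, Z=1, Y=1, W=2, X=1, U=3) weight 1/3840
  (V=2, Z=1, Y=1, W=2, X=1, U=4) weight 1/3840
  (V=2, Z=2, Y=1, W=1, X=0, U=1) weight 1/2560
  (V=2, Z=3, Y=1, W=1, X=1, U=1) weight 1/3840
  … 38 more
Group by Z:
  weight(Z=1) = 1/240
  weight(Z=2) = 1/160
  weight(Z=3) = 1/240
Total weight = 1/240 + 1/160 + 1/240 = 7/480
P(Z=1 | obs) = 1/240 / 7/480 = 2/7
P(Z=2 | obs) = 1/160 / 7/480 = 3/7
P(Z=3 | obs) = 1/240 / 7/480 = 2/7

P(Z=1) = 2/7, P(Z=2) = 3/7, P(Z=3) = 2/7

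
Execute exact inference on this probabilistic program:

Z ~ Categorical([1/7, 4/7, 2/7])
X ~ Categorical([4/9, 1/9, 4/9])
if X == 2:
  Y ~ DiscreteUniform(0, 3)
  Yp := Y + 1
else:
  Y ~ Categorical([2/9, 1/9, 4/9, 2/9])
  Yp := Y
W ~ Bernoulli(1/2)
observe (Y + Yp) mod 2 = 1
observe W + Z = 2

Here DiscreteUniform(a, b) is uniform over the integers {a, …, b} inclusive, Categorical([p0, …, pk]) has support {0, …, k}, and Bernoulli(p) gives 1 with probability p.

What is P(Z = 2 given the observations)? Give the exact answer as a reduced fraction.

P(Z = 2 | obs) = 1/3

Enumerate traces; 8 have nonzero weight after conditioning:
  (Z=1, X=2, Y=0, W=1) weight 2/63
  (Z=1, X=2, Y=1, W=1) weight 2/63
  (Z=1, X=2, Y=2, W=1) weight 2/63
  (Z=1, X=2, Y=3, W=1) weight 2/63
  (Z=2, X=2, Y=0, W=0) weight 1/63
  (Z=2, X=2, Y=1, W=0) weight 1/63
  (Z=2, X=2, Y=2, W=0) weight 1/63
  (Z=2, X=2, Y=3, W=0) weight 1/63
Group by Z:
  weight(Z=1) = 8/63
  weight(Z=2) = 4/63
Total weight = 8/63 + 4/63 = 4/21
P(Z=1 | obs) = 8/63 / 4/21 = 2/3
P(Z=2 | obs) = 4/63 / 4/21 = 1/3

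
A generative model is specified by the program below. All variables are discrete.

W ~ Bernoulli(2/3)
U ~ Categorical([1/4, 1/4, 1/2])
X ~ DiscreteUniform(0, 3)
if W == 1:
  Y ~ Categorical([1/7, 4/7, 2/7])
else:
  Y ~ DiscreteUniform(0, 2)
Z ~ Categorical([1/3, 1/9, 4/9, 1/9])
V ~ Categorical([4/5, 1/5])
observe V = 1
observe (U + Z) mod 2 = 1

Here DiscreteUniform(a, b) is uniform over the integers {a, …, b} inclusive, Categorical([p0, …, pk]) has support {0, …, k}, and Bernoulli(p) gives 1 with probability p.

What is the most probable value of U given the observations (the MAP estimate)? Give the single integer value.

Enumerate traces; 144 have nonzero weight after conditioning:
  (W=0, U=0, X=0, Y=0, Z=1, V=1) weight 1/6480
  (W=0, U=0, X=0, Y=0, Z=3, V=1) weight 1/6480
  (W=0, U=0, X=0, Y=1, Z=1, V=1) weight 1/6480
  (W=0, U=0, X=0, Y=1, Z=3, V=1) weight 1/6480
  (W=0, U=0, X=0, Y=2, Z=1, V=1) weight 1/6480
  (W=0, U=0, X=0, Y=2, Z=3, V=1) weight 1/6480
  (W=0, U=0, X=1, Y=0, Z=1, V=1) weight 1/6480
  (W=0, U=0, X=1, Y=0, Z=3, V=1) weight 1/6480
  (W=0, U=1, X=0, Y=0, Z=0, V=1) weight 1/2160
  (W=0, U=2, X=0, Y=0, Z=1, V=1) weight 1/3240
  … 134 more
Group by U:
  weight(U=0) = 1/90
  weight(U=1) = 7/180
  weight(U=2) = 1/45
Total weight = 1/90 + 7/180 + 1/45 = 13/180
P(U=0 | obs) = 1/90 / 13/180 = 2/13
P(U=1 | obs) = 7/180 / 13/180 = 7/13
P(U=2 | obs) = 1/45 / 13/180 = 4/13
argmax = 1

argmax_v P(U = v | obs) = 1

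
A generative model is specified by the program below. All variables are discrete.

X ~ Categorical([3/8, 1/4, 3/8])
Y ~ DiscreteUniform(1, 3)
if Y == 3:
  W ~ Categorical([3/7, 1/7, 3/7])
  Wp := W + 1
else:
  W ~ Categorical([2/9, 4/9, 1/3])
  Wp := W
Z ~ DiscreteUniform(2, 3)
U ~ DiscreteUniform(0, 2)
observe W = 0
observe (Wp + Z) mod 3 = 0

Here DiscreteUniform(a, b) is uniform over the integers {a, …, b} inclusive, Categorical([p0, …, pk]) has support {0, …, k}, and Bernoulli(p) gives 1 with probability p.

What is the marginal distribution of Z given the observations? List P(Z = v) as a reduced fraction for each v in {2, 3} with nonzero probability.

Enumerate traces; 27 have nonzero weight after conditioning:
  (X=0, Y=1, W=0, Z=3, U=0) weight 1/216
  (X=0, Y=1, W=0, Z=3, U=1) weight 1/216
  (X=0, Y=1, W=0, Z=3, U=2) weight 1/216
  (X=0, Y=2, W=0, Z=3, U=0) weight 1/216
  (X=0, Y=2, W=0, Z=3, U=1) weight 1/216
  (X=0, Y=2, W=0, Z=3, U=2) weight 1/216
  (X=0, Y=3, W=0, Z=2, U=0) weight 1/112
  (X=0, Y=3, W=0, Z=2, U=1) weight 1/112
  … 19 more
Group by Z:
  weight(Z=2) = 1/14
  weight(Z=3) = 2/27
Total weight = 1/14 + 2/27 = 55/378
P(Z=2 | obs) = 1/14 / 55/378 = 27/55
P(Z=3 | obs) = 2/27 / 55/378 = 28/55

P(Z=2) = 27/55, P(Z=3) = 28/55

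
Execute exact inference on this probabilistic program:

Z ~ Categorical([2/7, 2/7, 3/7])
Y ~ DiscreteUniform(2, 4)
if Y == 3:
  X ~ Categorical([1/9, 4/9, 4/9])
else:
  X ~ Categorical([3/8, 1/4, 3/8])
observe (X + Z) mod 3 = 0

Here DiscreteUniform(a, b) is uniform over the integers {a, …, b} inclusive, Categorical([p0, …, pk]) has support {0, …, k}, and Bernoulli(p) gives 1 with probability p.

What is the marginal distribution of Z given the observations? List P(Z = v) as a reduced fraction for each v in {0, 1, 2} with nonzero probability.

P(Z=0) = 31/125, P(Z=1) = 43/125, P(Z=2) = 51/125

Enumerate traces; 9 have nonzero weight after conditioning:
  (Z=0, Y=2, X=0) weight 1/28
  (Z=0, Y=3, X=0) weight 2/189
  (Z=0, Y=4, X=0) weight 1/28
  (Z=1, Y=2, X=2) weight 1/28
  (Z=1, Y=3, X=2) weight 8/189
  (Z=1, Y=4, X=2) weight 1/28
  (Z=2, Y=2, X=1) weight 1/28
  (Z=2, Y=3, X=1) weight 4/63
  … 1 more
Group by Z:
  weight(Z=0) = 31/378
  weight(Z=1) = 43/378
  weight(Z=2) = 17/126
Total weight = 31/378 + 43/378 + 17/126 = 125/378
P(Z=0 | obs) = 31/378 / 125/378 = 31/125
P(Z=1 | obs) = 43/378 / 125/378 = 43/125
P(Z=2 | obs) = 17/126 / 125/378 = 51/125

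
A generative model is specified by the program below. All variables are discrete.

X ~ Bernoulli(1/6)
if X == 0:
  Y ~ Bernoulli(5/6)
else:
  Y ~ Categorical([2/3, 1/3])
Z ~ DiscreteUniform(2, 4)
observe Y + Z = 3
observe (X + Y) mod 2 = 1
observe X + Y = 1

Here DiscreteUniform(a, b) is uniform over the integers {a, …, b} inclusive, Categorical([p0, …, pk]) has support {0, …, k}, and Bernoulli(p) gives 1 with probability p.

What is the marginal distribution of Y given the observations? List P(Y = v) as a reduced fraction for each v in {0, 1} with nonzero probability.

P(Y=0) = 4/29, P(Y=1) = 25/29

Enumerate traces; 2 have nonzero weight after conditioning:
  (X=0, Y=1, Z=2) weight 25/108
  (X=1, Y=0, Z=3) weight 1/27
Group by Y:
  weight(Y=0) = 1/27
  weight(Y=1) = 25/108
Total weight = 1/27 + 25/108 = 29/108
P(Y=0 | obs) = 1/27 / 29/108 = 4/29
P(Y=1 | obs) = 25/108 / 29/108 = 25/29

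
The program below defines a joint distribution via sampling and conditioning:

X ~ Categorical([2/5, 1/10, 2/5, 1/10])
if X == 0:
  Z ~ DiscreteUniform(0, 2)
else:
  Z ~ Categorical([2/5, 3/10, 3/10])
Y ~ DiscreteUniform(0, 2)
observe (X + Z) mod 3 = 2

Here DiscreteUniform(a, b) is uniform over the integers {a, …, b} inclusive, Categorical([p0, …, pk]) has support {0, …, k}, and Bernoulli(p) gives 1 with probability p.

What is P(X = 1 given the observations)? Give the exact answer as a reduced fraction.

P(X = 1 | obs) = 9/106

Enumerate traces; 12 have nonzero weight after conditioning:
  (X=0, Z=2, Y=0) weight 2/45
  (X=0, Z=2, Y=1) weight 2/45
  (X=0, Z=2, Y=2) weight 2/45
  (X=1, Z=1, Y=0) weight 1/100
  (X=1, Z=1, Y=1) weight 1/100
  (X=1, Z=1, Y=2) weight 1/100
  (X=2, Z=0, Y=0) weight 4/75
  (X=2, Z=0, Y=1) weight 4/75
  (X=3, Z=2, Y=0) weight 1/100
  … 3 more
Group by X:
  weight(X=0) = 2/15
  weight(X=1) = 3/100
  weight(X=2) = 4/25
  weight(X=3) = 3/100
Total weight = 2/15 + 3/100 + 4/25 + 3/100 = 53/150
P(X=0 | obs) = 2/15 / 53/150 = 20/53
P(X=1 | obs) = 3/100 / 53/150 = 9/106
P(X=2 | obs) = 4/25 / 53/150 = 24/53
P(X=3 | obs) = 3/100 / 53/150 = 9/106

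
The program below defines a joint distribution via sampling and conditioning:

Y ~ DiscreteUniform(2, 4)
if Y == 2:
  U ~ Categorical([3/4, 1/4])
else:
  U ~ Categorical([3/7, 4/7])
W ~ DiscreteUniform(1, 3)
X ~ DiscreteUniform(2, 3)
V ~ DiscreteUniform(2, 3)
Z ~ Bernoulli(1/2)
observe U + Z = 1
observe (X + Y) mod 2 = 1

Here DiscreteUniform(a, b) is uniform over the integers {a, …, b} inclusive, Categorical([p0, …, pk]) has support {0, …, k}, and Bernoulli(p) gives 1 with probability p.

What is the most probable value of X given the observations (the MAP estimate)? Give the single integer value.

Enumerate traces; 36 have nonzero weight after conditioning:
  (Y=2, U=0, W=1, X=3, V=2, Z=1) weight 1/96
  (Y=2, U=0, W=1, X=3, V=3, Z=1) weight 1/96
  (Y=2, U=0, W=2, X=3, V=2, Z=1) weight 1/96
  (Y=2, U=0, W=2, X=3, V=3, Z=1) weight 1/96
  (Y=2, U=0, W=3, X=3, V=2, Z=1) weight 1/96
  (Y=2, U=0, W=3, X=3, V=3, Z=1) weight 1/96
  (Y=2, U=1, W=1, X=3, V=2, Z=0) weight 1/288
  (Y=2, U=1, W=1, X=3, V=3, Z=0) weight 1/288
  (Y=3, U=0, W=1, X=2, V=2, Z=1) weight 1/168
  … 27 more
Group by X:
  weight(X=2) = 1/12
  weight(X=3) = 1/6
Total weight = 1/12 + 1/6 = 1/4
P(X=2 | obs) = 1/12 / 1/4 = 1/3
P(X=3 | obs) = 1/6 / 1/4 = 2/3
argmax = 3

argmax_v P(X = v | obs) = 3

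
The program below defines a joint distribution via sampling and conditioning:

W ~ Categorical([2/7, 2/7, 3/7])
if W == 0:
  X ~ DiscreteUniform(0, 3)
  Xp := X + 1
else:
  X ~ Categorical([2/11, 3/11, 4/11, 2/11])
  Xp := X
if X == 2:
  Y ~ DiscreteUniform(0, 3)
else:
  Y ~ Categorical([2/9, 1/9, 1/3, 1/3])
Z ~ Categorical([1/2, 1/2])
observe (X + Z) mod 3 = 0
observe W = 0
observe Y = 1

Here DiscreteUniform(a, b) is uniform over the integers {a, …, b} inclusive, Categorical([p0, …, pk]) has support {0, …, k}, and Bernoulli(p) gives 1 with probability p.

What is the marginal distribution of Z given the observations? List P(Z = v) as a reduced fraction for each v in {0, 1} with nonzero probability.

Enumerate traces; 3 have nonzero weight after conditioning:
  (W=0, X=0, Y=1, Z=0) weight 1/252
  (W=0, X=2, Y=1, Z=1) weight 1/112
  (W=0, X=3, Y=1, Z=0) weight 1/252
Group by Z:
  weight(Z=0) = 1/126
  weight(Z=1) = 1/112
Total weight = 1/126 + 1/112 = 17/1008
P(Z=0 | obs) = 1/126 / 17/1008 = 8/17
P(Z=1 | obs) = 1/112 / 17/1008 = 9/17

P(Z=0) = 8/17, P(Z=1) = 9/17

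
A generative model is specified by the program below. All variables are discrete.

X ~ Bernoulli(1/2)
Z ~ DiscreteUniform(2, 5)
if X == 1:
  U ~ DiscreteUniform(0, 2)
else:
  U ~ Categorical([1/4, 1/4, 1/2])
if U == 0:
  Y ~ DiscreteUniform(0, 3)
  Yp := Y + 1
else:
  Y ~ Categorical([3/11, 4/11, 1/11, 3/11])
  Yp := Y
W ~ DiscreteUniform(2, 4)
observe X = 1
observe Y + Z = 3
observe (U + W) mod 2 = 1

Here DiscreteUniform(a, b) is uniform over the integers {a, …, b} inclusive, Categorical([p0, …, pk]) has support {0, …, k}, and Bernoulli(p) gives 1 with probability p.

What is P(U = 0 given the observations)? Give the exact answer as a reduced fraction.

Enumerate traces; 8 have nonzero weight after conditioning:
  (X=1, Z=2, U=0, Y=1, W=3) weight 1/288
  (X=1, Z=2, U=1, Y=1, W=2) weight 1/198
  (X=1, Z=2, U=1, Y=1, W=4) weight 1/198
  (X=1, Z=2, U=2, Y=1, W=3) weight 1/198
  (X=1, Z=3, U=0, Y=0, W=3) weight 1/288
  (X=1, Z=3, U=1, Y=0, W=2) weight 1/264
  (X=1, Z=3, U=1, Y=0, W=4) weight 1/264
  (X=1, Z=3, U=2, Y=0, W=3) weight 1/264
Group by U:
  weight(U=0) = 1/144
  weight(U=1) = 7/396
  weight(U=2) = 7/792
Total weight = 1/144 + 7/396 + 7/792 = 53/1584
P(U=0 | obs) = 1/144 / 53/1584 = 11/53
P(U=1 | obs) = 7/396 / 53/1584 = 28/53
P(U=2 | obs) = 7/792 / 53/1584 = 14/53

P(U = 0 | obs) = 11/53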